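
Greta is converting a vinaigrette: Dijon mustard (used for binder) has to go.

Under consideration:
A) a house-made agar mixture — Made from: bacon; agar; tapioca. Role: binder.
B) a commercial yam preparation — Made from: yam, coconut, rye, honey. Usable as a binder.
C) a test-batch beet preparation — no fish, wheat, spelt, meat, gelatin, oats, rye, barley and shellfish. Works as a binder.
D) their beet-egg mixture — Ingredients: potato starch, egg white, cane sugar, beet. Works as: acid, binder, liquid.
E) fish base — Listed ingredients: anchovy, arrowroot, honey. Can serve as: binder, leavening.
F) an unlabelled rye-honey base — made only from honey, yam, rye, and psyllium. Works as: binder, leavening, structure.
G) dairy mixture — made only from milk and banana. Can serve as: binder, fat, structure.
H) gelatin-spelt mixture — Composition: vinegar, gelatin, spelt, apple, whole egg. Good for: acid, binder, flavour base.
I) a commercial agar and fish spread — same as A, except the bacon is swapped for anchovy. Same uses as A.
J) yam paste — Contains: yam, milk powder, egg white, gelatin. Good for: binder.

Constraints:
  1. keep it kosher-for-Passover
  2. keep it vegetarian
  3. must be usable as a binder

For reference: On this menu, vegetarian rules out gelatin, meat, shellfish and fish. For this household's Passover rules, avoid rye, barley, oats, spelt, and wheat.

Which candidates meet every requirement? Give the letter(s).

C, D, G

A: has bacon, so not vegetarian — out
B: has rye, so not kosher-for-Passover — no
C: works as a binder, vegetarian, kosher-for-Passover — valid
D: egg white and cane sugar etc. — none of it excluded — OK
E: has anchovy, so not vegetarian — out
F: has rye, so not kosher-for-Passover — reject
G: only milk and banana; none excluded — OK
H: has gelatin, so not vegetarian; has spelt, so not kosher-for-Passover — no
I: has anchovy, so not vegetarian — reject
J: has gelatin, so not vegetarian — out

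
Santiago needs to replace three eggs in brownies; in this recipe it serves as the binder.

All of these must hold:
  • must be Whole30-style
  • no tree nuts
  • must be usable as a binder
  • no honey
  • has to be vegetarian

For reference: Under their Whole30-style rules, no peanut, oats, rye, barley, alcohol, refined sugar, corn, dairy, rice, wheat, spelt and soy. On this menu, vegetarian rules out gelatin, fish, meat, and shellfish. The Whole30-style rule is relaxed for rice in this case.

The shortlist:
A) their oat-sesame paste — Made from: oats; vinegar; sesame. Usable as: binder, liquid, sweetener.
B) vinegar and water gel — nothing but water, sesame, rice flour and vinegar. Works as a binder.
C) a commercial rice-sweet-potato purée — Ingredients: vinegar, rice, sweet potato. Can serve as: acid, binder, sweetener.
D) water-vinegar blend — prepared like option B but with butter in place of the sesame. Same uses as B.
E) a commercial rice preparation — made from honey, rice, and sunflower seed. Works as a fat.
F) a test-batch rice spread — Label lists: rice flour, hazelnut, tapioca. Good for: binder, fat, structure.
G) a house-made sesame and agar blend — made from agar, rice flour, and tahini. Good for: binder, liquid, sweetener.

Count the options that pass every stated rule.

A: has oats, so not Whole30-style — reject
B: rice is permitted under the Whole30-style carve-out; nothing else excluded — OK
C: rice is permitted under the Whole30-style carve-out; nothing else excluded — keep
D: has butter, so not Whole30-style — reject
E: not usable as a binder; has honey, so not honey-free — reject
F: has hazelnut, so not tree-nut-free — reject
G: rice is permitted under the Whole30-style carve-out; nothing else excluded — valid

3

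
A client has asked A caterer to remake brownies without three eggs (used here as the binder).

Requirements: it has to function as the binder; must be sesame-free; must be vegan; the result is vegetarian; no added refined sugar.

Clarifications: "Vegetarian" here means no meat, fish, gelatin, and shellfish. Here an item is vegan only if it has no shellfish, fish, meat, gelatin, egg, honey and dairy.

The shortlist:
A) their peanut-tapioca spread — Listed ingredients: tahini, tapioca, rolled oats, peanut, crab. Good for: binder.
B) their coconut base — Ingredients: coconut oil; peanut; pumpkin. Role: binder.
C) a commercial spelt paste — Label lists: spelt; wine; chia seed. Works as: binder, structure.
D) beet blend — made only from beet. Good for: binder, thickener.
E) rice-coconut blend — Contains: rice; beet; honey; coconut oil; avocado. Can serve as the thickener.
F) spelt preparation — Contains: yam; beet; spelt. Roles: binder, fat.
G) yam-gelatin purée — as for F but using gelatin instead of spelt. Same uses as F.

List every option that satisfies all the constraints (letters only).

B, C, D, F

A: has crab, so not vegetarian; has crab, so not vegan (and 1 more) — out
B: nothing on the exclusion list — OK
C: works as a binder, no sesame, no refined sugar — valid
D: vegan, vegetarian — OK
E: not usable as a binder; has honey, so not vegan — out
F: only spelt, yam and beet; none excluded — OK
G: has gelatin, so not vegetarian; has gelatin, so not vegan — no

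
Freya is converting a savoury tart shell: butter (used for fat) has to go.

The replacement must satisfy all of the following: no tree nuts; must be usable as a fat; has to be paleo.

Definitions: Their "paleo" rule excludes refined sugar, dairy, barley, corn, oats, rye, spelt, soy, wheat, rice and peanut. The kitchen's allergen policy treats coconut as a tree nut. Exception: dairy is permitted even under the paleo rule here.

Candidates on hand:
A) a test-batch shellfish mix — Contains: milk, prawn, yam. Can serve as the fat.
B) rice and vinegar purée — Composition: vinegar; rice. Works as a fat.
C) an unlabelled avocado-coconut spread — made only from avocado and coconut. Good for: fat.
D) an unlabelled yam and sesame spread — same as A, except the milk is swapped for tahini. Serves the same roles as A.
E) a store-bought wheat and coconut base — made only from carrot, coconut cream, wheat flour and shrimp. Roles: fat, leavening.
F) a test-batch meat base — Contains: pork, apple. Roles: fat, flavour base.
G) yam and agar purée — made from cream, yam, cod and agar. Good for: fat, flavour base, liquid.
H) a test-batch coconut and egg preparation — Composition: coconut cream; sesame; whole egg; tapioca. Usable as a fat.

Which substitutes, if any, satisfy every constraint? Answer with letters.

A: dairy is permitted under the paleo carve-out; nothing else excluded — OK
B: has rice, so not paleo — out
C: has coconut, so not tree-nut-free — reject
D: only tahini, prawn, and yam; none excluded — valid
E: has wheat flour, so not paleo; has coconut cream, so not tree-nut-free — reject
F: works as a fat, paleo, tree-nut-free — keep
G: dairy is permitted under the paleo carve-out; nothing else excluded — OK
H: has coconut cream, so not tree-nut-free — out

A, D, F, G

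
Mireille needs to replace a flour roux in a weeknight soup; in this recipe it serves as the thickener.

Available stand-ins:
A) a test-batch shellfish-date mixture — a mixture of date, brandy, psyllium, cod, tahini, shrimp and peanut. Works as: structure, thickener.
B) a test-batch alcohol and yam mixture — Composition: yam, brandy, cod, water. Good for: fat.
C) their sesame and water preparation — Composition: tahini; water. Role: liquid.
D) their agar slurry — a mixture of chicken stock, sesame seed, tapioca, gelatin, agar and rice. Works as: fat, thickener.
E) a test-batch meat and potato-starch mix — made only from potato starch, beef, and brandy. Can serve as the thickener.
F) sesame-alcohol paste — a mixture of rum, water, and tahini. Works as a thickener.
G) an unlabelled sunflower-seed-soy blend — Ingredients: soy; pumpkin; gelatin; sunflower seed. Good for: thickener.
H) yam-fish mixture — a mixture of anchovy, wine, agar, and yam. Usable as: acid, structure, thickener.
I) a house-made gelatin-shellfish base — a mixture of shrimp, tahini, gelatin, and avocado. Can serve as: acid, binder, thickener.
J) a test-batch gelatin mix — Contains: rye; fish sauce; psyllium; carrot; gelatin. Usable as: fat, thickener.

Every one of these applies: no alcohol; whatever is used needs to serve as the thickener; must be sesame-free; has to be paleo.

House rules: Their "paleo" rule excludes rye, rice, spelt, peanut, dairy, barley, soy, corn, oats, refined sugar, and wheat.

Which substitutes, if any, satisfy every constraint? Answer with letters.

A: has peanut, so not paleo; has brandy, so not alcohol-free (and 1 more) — out
B: not usable as a thickener; has brandy, so not alcohol-free — reject
C: not usable as a thickener; has tahini, so not sesame-free — reject
D: has rice, so not paleo; has sesame seed, so not sesame-free — out
E: has brandy, so not alcohol-free — out
F: has rum, so not alcohol-free; has tahini, so not sesame-free — no
G: has soy, so not paleo — out
H: has wine, so not alcohol-free — out
I: has tahini, so not sesame-free — no
J: has rye, so not paleo — out

none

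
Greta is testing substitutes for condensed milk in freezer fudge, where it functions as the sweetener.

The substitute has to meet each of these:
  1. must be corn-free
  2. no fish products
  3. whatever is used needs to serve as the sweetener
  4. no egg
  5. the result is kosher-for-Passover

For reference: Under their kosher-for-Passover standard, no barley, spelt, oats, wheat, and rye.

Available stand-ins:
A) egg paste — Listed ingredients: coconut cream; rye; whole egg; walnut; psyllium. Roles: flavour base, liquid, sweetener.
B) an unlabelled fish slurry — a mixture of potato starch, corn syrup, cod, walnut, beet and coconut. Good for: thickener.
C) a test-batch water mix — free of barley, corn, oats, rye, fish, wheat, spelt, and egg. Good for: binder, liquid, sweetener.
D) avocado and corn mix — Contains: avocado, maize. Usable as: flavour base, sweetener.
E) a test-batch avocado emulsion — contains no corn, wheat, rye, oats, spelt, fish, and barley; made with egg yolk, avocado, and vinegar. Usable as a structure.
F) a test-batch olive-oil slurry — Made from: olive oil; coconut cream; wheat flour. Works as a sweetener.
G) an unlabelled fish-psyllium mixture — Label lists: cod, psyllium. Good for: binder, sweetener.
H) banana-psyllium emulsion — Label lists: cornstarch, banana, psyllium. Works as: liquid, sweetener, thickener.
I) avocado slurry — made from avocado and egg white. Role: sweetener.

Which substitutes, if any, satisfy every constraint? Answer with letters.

C

A: has rye, so not kosher-for-Passover; has whole egg, so not egg-free — no
B: not usable as a sweetener; has cod, so not fish-free (and 1 more) — no
C: no fish, no corn — keep
D: has maize, so not corn-free — out
E: not usable as a sweetener; has egg yolk, so not egg-free — reject
F: has wheat flour, so not kosher-for-Passover — reject
G: has cod, so not fish-free — out
H: has cornstarch, so not corn-free — out
I: has egg white, so not egg-free — no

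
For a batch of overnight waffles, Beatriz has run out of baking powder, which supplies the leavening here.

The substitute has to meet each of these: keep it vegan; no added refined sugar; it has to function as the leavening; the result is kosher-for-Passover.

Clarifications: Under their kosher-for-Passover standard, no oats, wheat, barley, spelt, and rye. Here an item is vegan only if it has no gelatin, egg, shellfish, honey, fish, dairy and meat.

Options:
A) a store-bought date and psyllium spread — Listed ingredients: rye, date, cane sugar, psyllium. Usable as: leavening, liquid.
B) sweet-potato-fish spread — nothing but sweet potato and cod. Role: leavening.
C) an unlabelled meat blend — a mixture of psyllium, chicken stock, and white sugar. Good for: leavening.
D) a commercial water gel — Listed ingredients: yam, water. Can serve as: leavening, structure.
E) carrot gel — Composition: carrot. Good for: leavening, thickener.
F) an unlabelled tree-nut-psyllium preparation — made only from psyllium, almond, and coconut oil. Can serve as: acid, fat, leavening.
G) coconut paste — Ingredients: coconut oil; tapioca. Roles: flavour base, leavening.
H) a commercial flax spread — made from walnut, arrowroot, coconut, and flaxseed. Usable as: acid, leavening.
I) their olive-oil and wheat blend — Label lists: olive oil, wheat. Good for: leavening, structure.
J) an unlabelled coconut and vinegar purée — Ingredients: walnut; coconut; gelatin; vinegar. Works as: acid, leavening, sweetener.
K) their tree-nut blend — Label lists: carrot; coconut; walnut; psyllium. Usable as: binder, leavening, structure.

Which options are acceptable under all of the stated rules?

A: has rye, so not kosher-for-Passover; has cane sugar, so not no-added-sugar — no
B: has cod, so not vegan — no
C: has chicken stock, so not vegan; has white sugar, so not no-added-sugar — no
D: works as a leavening, no refined sugar, vegan — OK
E: nothing on the exclusion list — keep
F: kosher-for-Passover, no refined sugar — keep
G: every rule checks out — valid
H: coconut and walnut etc. — none of it excluded — valid
I: has wheat, so not kosher-for-Passover — out
J: has gelatin, so not vegan — no
K: coconut and walnut etc. — none of it excluded — valid

D, E, F, G, H, K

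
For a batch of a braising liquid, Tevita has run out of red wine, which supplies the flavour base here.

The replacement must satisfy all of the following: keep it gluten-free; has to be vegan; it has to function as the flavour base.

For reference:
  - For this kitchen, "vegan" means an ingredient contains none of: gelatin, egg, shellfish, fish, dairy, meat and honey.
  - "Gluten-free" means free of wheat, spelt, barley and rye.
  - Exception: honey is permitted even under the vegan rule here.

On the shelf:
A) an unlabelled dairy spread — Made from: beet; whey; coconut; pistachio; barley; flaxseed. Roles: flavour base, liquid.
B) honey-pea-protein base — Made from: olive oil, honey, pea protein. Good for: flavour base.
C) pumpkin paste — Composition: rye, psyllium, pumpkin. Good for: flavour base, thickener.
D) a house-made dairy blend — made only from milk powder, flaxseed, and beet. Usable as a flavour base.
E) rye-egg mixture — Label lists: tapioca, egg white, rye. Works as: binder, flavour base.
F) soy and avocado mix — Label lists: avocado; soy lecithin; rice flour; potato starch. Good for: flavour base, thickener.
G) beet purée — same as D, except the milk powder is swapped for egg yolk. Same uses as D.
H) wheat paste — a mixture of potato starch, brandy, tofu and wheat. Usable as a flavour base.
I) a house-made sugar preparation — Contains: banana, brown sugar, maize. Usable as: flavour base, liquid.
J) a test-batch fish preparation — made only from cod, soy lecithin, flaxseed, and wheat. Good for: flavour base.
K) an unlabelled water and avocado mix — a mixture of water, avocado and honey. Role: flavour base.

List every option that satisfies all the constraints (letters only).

B, F, I, K

A: has whey, so not vegan; has barley, so not gluten-free — reject
B: honey is permitted under the vegan carve-out; nothing else excluded — OK
C: has rye, so not gluten-free — out
D: has milk powder, so not vegan — no
E: has egg white, so not vegan; has rye, so not gluten-free — out
F: all constraints satisfied — valid
G: has egg yolk, so not vegan — out
H: has wheat, so not gluten-free — out
I: vegan, gluten-free — valid
J: has cod, so not vegan; has wheat, so not gluten-free — no
K: honey is permitted under the vegan carve-out; nothing else excluded — keep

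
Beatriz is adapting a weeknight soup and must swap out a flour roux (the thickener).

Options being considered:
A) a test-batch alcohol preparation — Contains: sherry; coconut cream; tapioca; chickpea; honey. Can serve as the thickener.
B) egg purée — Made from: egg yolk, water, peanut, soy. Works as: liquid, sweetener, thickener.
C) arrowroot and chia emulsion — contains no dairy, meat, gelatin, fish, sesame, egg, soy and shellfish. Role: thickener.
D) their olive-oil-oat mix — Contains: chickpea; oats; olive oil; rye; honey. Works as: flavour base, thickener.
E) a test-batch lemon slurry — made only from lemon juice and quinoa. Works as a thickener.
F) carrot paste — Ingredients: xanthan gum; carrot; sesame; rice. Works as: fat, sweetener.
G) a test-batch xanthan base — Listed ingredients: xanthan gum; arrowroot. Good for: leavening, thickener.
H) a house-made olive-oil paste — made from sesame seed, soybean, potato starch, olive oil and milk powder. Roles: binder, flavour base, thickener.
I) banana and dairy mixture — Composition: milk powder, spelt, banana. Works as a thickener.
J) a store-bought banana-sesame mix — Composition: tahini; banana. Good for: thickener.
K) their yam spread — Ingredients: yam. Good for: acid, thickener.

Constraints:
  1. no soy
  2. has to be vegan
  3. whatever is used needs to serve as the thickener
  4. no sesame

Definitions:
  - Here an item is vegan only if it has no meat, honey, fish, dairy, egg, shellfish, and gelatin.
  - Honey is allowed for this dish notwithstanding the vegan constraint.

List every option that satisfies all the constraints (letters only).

A: honey is permitted under the vegan carve-out; nothing else excluded — valid
B: has egg yolk, so not vegan; has soy, so not soy-free — no
C: vegan, no soy — valid
D: honey is permitted under the vegan carve-out; nothing else excluded — keep
E: only lemon juice and quinoa; none excluded — keep
F: not usable as a thickener; has sesame, so not sesame-free — reject
G: no sesame, vegan — OK
H: has milk powder, so not vegan; has sesame seed, so not sesame-free (and 1 more) — out
I: has milk powder, so not vegan — reject
J: has tahini, so not sesame-free — no
K: works as a thickener, vegan, no sesame — valid

A, C, D, E, G, K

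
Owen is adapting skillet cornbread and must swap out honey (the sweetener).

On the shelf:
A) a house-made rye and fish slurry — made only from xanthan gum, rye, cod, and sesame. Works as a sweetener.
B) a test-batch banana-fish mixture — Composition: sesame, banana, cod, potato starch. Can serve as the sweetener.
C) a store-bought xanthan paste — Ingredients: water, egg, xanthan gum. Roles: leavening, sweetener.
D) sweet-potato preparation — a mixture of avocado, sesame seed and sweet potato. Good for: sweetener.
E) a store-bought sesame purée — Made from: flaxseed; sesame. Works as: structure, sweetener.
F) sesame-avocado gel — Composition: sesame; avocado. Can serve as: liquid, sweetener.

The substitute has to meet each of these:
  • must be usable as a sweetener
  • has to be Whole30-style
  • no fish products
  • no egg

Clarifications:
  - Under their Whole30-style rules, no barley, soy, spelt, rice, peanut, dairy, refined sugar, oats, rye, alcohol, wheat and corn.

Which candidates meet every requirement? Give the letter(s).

D, E, F

A: has rye, so not Whole30-style; has cod, so not fish-free — no
B: has cod, so not fish-free — no
C: has egg, so not egg-free — reject
D: works as a sweetener, Whole30-style, no egg — keep
E: no egg, Whole30-style — valid
F: works as a sweetener, Whole30-style, no fish — valid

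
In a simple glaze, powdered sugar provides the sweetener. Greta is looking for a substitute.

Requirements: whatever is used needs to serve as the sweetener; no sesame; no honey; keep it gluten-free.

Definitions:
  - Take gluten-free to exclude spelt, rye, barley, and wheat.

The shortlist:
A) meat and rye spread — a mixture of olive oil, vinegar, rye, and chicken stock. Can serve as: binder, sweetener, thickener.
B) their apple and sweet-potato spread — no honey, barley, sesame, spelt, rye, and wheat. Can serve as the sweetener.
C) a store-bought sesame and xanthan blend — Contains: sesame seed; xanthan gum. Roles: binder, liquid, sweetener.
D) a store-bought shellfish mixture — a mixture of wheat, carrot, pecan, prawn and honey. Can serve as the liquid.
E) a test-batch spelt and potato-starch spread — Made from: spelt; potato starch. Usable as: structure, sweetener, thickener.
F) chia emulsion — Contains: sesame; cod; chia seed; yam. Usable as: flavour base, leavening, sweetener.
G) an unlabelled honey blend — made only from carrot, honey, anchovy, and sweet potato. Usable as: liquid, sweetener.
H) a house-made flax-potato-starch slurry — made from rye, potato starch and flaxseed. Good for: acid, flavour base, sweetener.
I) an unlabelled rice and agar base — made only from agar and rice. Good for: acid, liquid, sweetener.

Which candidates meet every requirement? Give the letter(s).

A: has rye, so not gluten-free — out
B: no sesame, no honey — keep
C: has sesame seed, so not sesame-free — out
D: not usable as a sweetener; has wheat, so not gluten-free (and 1 more) — no
E: has spelt, so not gluten-free — reject
F: has sesame, so not sesame-free — no
G: has honey, so not honey-free — reject
H: has rye, so not gluten-free — no
I: nothing on the exclusion list — valid

B, I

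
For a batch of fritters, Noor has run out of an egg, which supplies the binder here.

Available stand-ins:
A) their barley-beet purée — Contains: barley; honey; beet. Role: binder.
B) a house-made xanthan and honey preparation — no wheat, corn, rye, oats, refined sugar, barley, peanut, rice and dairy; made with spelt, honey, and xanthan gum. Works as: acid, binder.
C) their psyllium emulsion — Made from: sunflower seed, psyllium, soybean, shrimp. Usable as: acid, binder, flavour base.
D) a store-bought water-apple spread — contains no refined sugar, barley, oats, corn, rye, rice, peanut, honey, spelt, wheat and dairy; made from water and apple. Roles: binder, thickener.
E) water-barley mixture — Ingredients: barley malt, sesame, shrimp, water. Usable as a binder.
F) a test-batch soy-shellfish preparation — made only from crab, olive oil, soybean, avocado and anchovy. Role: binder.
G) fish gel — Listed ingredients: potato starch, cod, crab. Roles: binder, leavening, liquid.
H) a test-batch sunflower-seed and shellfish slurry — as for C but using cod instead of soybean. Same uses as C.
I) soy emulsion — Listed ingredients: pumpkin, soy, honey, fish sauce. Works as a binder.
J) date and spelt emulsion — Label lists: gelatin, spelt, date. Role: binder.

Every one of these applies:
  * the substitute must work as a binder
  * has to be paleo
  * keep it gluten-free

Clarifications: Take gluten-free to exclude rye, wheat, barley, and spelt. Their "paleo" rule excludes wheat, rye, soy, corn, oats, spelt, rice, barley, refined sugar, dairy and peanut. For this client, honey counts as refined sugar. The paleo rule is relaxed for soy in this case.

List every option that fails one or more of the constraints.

A: has barley, so not gluten-free; has barley, so not paleo — out
B: has spelt, so not gluten-free; has honey, so not paleo — out
C: soy is permitted under the paleo carve-out; nothing else excluded — keep
D: works as a binder, paleo, gluten-free — keep
E: has barley malt, so not gluten-free; has barley malt, so not paleo — no
F: soy is permitted under the paleo carve-out; nothing else excluded — OK
G: every rule checks out — OK
H: cod and shrimp etc. — none of it excluded — keep
I: has honey, so not paleo — no
J: has spelt, so not gluten-free; has spelt, so not paleo — no

A, B, E, I, J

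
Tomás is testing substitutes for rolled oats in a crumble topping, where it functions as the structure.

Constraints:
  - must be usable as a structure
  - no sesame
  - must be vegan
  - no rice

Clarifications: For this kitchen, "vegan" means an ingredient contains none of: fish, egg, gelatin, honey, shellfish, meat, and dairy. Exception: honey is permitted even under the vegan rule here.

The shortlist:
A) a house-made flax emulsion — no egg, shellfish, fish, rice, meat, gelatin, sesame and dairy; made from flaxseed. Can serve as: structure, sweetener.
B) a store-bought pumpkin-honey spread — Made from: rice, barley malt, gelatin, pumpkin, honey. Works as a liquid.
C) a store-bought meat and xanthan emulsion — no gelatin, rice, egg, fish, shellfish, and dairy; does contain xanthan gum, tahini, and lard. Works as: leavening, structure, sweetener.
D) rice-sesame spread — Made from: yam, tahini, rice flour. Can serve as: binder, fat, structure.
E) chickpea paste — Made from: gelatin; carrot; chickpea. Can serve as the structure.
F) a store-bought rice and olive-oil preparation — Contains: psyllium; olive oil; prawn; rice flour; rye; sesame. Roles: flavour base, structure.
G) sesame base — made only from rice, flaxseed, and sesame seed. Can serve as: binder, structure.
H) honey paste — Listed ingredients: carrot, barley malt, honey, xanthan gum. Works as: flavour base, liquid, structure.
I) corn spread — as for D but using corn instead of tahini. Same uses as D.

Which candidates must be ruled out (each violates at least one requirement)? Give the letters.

A: works as a structure, no rice, no sesame — OK
B: not usable as a structure; has gelatin, so not vegan (and 1 more) — no
C: has lard, so not vegan; has tahini, so not sesame-free — no
D: has tahini, so not sesame-free; has rice flour, so not rice-free — no
E: has gelatin, so not vegan — no
F: has prawn, so not vegan; has sesame, so not sesame-free (and 1 more) — out
G: has sesame seed, so not sesame-free; has rice, so not rice-free — out
H: honey is permitted under the vegan carve-out; nothing else excluded — valid
I: has rice flour, so not rice-free — no

B, C, D, E, F, G, I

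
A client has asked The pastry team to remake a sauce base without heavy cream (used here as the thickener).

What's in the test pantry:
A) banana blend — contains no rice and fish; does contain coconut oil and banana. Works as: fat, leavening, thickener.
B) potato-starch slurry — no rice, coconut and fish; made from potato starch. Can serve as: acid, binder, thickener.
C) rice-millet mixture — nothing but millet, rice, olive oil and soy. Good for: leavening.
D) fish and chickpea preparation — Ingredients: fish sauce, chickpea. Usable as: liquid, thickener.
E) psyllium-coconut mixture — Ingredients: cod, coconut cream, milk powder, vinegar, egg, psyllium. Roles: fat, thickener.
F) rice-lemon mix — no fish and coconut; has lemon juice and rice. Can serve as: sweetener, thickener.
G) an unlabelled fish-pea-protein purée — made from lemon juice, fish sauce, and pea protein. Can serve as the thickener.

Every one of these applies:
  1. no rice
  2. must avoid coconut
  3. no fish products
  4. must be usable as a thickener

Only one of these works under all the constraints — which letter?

A: has coconut oil, so not coconut-free — no
B: every rule checks out — keep
C: not usable as a thickener; has rice, so not rice-free — no
D: has fish sauce, so not fish-free — no
E: has coconut cream, so not coconut-free; has cod, so not fish-free — reject
F: has rice, so not rice-free — out
G: has fish sauce, so not fish-free — no

B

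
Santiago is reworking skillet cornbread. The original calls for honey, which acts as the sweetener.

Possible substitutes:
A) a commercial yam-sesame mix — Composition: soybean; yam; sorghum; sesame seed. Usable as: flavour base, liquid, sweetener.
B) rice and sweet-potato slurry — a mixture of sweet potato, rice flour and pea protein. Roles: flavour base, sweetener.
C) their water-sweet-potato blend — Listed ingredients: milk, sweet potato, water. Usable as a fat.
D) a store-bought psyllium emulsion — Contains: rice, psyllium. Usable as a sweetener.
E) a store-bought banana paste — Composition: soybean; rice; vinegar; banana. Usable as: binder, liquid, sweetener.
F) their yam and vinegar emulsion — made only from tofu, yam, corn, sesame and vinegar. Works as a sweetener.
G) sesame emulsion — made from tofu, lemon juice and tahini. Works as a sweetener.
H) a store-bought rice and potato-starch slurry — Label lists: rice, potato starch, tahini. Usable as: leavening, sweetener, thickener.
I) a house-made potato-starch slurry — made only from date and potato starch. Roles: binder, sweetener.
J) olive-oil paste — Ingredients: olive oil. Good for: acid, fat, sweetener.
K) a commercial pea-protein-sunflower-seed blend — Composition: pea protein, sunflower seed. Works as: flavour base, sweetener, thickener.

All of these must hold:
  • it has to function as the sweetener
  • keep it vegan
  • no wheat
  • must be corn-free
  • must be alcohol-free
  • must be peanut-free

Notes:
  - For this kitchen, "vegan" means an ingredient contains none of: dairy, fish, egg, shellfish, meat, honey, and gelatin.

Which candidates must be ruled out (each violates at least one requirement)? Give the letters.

A: sesame seed and soybean etc. — none of it excluded — OK
B: only rice flour, sweet potato and pea protein; none excluded — keep
C: not usable as a sweetener; has milk, so not vegan — no
D: only rice and psyllium; none excluded — valid
E: rice and soybean etc. — none of it excluded — OK
F: has corn, so not corn-free — reject
G: every rule checks out — valid
H: only rice, tahini and potato starch; none excluded — OK
I: only date and potato starch; none excluded — keep
J: every rule checks out — OK
K: every rule checks out — OK

C, F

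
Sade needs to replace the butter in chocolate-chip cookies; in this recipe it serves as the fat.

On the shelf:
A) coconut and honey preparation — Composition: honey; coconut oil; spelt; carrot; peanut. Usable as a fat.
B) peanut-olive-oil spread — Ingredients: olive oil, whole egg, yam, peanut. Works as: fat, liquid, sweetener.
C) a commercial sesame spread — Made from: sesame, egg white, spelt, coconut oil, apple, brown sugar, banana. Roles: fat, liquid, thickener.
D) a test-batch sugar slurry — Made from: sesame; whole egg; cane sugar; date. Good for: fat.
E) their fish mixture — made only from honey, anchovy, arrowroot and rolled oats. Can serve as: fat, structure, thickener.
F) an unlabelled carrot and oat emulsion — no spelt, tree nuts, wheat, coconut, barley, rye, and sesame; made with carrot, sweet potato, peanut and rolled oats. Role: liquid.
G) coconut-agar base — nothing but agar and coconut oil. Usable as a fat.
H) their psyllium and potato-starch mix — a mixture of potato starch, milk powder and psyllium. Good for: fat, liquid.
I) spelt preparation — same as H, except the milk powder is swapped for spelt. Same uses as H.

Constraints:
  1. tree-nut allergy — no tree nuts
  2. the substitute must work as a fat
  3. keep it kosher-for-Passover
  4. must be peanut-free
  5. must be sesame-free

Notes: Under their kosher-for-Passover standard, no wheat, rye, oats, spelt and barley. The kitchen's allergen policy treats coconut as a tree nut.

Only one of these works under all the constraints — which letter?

H

A: has spelt, so not kosher-for-Passover; has peanut, so not peanut-free (and 1 more) — no
B: has peanut, so not peanut-free — no
C: has spelt, so not kosher-for-Passover; has coconut oil, so not tree-nut-free (and 1 more) — reject
D: has sesame, so not sesame-free — no
E: has rolled oats, so not kosher-for-Passover — out
F: not usable as a fat; has rolled oats, so not kosher-for-Passover (and 1 more) — reject
G: has coconut oil, so not tree-nut-free — reject
H: all constraints satisfied — keep
I: has spelt, so not kosher-for-Passover — no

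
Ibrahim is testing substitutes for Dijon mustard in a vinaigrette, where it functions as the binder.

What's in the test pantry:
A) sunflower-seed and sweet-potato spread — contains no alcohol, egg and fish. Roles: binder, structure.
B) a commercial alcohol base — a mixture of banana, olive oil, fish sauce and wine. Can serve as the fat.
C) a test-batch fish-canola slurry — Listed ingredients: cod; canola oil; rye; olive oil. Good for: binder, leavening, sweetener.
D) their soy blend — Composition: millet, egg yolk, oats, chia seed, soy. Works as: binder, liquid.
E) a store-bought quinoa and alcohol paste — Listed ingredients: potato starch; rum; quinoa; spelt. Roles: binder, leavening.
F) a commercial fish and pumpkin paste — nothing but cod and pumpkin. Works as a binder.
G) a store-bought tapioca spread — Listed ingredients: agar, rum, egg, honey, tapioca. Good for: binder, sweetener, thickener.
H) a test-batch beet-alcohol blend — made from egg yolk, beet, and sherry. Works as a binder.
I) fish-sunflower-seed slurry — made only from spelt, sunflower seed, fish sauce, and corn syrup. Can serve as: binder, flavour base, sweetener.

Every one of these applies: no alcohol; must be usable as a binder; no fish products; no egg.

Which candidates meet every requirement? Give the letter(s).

A: no fish, no egg — valid
B: not usable as a binder; has wine, so not alcohol-free (and 1 more) — reject
C: has cod, so not fish-free — reject
D: has egg yolk, so not egg-free — no
E: has rum, so not alcohol-free — out
F: has cod, so not fish-free — no
G: has rum, so not alcohol-free; has egg, so not egg-free — out
H: has sherry, so not alcohol-free; has egg yolk, so not egg-free — no
I: has fish sauce, so not fish-free — no

A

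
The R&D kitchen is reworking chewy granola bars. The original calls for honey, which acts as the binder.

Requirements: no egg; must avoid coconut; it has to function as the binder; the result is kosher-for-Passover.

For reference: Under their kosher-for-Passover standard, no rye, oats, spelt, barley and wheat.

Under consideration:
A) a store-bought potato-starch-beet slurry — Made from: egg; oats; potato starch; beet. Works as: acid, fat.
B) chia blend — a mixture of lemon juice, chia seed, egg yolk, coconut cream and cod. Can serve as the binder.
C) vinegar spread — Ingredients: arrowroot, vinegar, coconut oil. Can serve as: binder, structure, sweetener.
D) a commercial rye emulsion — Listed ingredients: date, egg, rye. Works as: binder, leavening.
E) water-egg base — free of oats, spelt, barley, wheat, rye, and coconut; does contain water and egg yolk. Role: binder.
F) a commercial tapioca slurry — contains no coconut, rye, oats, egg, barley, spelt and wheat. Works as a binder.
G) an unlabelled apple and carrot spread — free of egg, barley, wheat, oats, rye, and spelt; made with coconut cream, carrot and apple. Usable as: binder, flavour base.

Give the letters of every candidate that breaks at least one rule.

A: not usable as a binder; has oats, so not kosher-for-Passover (and 1 more) — out
B: has egg yolk, so not egg-free; has coconut cream, so not coconut-free — reject
C: has coconut oil, so not coconut-free — no
D: has rye, so not kosher-for-Passover; has egg, so not egg-free — reject
E: has egg yolk, so not egg-free — reject
F: all constraints satisfied — OK
G: has coconut cream, so not coconut-free — out

A, B, C, D, E, G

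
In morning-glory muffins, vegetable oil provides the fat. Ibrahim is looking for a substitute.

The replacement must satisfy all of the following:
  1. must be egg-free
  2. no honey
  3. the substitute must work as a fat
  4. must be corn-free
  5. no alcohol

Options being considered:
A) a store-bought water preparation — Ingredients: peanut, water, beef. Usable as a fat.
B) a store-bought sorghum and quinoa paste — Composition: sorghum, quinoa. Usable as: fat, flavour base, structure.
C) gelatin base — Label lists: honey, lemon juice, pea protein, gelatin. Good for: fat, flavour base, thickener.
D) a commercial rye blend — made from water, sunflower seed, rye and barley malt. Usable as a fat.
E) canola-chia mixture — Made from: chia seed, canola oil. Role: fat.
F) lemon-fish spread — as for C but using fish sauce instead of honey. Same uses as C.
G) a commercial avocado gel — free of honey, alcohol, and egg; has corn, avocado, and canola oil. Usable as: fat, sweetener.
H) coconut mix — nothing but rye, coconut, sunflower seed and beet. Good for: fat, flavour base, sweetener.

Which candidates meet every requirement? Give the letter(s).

A: only beef, peanut, and water; none excluded — keep
B: only quinoa and sorghum; none excluded — OK
C: has honey, so not honey-free — no
D: nothing on the exclusion list — keep
E: nothing on the exclusion list — OK
F: every rule checks out — OK
G: has corn, so not corn-free — reject
H: works as a fat, no honey, no egg — OK

A, B, D, E, F, H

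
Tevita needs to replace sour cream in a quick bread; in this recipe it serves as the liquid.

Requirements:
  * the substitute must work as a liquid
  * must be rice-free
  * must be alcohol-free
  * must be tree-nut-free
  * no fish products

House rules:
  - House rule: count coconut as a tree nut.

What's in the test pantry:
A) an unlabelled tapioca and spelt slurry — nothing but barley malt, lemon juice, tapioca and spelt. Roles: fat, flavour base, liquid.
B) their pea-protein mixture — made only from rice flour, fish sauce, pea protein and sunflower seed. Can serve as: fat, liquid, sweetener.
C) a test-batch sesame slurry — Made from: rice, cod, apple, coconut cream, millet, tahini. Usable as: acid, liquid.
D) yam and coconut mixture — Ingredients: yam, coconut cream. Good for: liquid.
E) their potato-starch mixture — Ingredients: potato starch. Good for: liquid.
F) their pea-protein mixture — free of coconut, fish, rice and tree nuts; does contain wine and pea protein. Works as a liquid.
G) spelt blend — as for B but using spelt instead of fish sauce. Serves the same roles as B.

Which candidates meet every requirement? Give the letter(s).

A: nothing on the exclusion list — OK
B: has fish sauce, so not fish-free; has rice flour, so not rice-free — out
C: has cod, so not fish-free; has rice, so not rice-free (and 1 more) — reject
D: has coconut cream, so not tree-nut-free — reject
E: every rule checks out — valid
F: has wine, so not alcohol-free — no
G: has rice flour, so not rice-free — no

A, E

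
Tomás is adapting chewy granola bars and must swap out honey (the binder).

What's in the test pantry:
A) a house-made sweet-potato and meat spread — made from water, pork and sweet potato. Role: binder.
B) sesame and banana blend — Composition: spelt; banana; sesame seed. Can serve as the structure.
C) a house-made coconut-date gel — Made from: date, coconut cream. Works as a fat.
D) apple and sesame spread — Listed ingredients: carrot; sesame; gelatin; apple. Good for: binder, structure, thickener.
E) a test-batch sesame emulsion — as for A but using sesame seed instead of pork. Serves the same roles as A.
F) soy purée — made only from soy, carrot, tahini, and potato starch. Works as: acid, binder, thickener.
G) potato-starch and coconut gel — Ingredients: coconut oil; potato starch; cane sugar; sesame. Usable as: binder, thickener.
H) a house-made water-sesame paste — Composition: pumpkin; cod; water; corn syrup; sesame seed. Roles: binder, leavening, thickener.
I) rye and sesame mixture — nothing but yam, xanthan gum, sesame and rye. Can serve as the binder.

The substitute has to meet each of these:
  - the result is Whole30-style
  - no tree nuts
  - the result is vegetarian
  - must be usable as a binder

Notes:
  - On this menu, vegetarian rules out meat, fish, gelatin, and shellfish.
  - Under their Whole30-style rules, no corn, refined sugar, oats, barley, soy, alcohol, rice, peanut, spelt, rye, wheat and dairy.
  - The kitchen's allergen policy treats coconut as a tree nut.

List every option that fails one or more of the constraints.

A: has pork, so not vegetarian — out
B: not usable as a binder; has spelt, so not Whole30-style — reject
C: not usable as a binder; has coconut cream, so not tree-nut-free — out
D: has gelatin, so not vegetarian — out
E: vegetarian, tree-nut-free — keep
F: has soy, so not Whole30-style — reject
G: has cane sugar, so not Whole30-style; has coconut oil, so not tree-nut-free — reject
H: has cod, so not vegetarian; has corn syrup, so not Whole30-style — no
I: has rye, so not Whole30-style — out

A, B, C, D, F, G, H, I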